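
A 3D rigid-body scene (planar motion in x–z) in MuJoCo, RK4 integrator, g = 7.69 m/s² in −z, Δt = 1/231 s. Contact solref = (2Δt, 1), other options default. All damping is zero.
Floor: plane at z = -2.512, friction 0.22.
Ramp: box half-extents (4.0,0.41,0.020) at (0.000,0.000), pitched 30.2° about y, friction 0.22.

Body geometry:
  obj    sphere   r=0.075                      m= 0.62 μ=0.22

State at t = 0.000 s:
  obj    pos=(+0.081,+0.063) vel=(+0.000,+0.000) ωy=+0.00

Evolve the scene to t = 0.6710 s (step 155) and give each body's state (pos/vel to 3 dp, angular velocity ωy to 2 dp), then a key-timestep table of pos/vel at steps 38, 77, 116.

State at t = 0.6710 s:
  obj    pos=(+0.619,-0.250) vel=(+1.603,-0.933) ωy=+24.71

Key-timestep trajectory:
   step    t(s)  obj.x    obj.z    obj.vx   obj.vz 
     38  0.1645   +0.113  +0.044  +0.393  -0.229
     77  0.3333   +0.214  -0.014  +0.796  -0.463
    116  0.5022   +0.382  -0.112  +1.199  -0.698


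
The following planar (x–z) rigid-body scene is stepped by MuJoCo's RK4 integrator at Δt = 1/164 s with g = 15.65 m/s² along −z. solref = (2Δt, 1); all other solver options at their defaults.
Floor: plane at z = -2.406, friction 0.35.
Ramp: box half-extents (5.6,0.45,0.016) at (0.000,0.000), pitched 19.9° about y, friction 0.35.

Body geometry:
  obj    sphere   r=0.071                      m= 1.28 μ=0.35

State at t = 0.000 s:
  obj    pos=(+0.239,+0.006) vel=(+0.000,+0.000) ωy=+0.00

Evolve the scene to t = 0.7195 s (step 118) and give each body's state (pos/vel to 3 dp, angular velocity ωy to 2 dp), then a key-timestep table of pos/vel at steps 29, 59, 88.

State at t = 0.7195 s:
  obj    pos=(+1.165,-0.329) vel=(+2.574,-0.932) ωy=+38.55

Key-timestep trajectory:
   step    t(s)  obj.x    obj.z    obj.vx   obj.vz 
     29  0.1768   +0.295  -0.014  +0.633  -0.229
     59  0.3598   +0.471  -0.078  +1.287  -0.466
     88  0.5366   +0.754  -0.181  +1.920  -0.695


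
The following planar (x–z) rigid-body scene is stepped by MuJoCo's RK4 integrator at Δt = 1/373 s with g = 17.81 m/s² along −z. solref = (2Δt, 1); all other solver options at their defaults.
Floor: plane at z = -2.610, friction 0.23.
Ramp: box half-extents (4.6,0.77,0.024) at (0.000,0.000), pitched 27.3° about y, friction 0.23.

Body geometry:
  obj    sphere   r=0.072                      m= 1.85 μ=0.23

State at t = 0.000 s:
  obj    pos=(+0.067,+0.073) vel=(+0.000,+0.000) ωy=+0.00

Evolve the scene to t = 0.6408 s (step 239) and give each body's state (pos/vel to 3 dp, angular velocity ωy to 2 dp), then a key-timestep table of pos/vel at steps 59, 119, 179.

State at t = 0.6408 s:
  obj    pos=(+1.132,-0.476) vel=(+3.322,-1.715) ωy=+51.91

Key-timestep trajectory:
   step    t(s)  obj.x    obj.z    obj.vx   obj.vz 
     59  0.1582   +0.132  +0.040  +0.820  -0.423
    119  0.3190   +0.331  -0.063  +1.654  -0.854
    179  0.4799   +0.664  -0.235  +2.488  -1.284


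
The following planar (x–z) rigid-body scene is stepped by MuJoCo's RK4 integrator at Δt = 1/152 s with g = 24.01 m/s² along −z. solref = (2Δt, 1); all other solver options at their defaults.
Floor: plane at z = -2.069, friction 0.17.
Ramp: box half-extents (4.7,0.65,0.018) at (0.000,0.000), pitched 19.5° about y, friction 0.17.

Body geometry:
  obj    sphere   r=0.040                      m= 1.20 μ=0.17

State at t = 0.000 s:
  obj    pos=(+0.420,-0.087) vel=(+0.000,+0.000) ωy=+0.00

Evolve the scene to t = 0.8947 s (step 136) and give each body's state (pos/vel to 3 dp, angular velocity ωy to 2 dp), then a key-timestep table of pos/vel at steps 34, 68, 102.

State at t = 0.8947 s:
  obj    pos=(+2.580,-0.852) vel=(+4.829,-1.710) ωy=+128.01

Key-timestep trajectory:
   step    t(s)  obj.x    obj.z    obj.vx   obj.vz 
     34  0.2237   +0.555  -0.135  +1.207  -0.428
     68  0.4474   +0.960  -0.278  +2.414  -0.855
    102  0.6711   +1.635  -0.518  +3.621  -1.282


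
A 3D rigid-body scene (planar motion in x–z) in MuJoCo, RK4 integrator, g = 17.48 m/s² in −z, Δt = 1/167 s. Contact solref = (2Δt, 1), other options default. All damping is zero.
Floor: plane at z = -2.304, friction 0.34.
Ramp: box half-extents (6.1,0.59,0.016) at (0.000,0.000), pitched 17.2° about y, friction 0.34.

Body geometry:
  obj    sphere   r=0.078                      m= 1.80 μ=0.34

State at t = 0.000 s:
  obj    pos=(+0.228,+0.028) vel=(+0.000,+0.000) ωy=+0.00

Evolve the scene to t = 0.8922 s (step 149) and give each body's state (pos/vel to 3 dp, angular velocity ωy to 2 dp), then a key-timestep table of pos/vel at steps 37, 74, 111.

State at t = 0.8922 s:
  obj    pos=(+1.632,-0.407) vel=(+3.147,-0.974) ωy=+42.22

Key-timestep trajectory:
   step    t(s)  obj.x    obj.z    obj.vx   obj.vz 
     37  0.2216   +0.315  +0.001  +0.782  -0.242
     74  0.4431   +0.574  -0.079  +1.563  -0.484
    111  0.6647   +1.007  -0.213  +2.344  -0.726


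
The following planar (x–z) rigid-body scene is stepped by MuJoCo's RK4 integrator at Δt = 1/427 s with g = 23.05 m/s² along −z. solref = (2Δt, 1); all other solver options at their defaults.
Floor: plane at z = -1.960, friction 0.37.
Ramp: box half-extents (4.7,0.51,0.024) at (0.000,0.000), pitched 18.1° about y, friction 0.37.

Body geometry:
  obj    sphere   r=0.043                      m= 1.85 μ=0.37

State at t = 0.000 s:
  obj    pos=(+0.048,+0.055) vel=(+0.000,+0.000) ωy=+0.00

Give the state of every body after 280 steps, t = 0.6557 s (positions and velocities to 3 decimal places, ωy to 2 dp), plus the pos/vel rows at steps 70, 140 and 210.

State at t = 0.6557 s:
  obj    pos=(+1.093,-0.287) vel=(+3.188,-1.042) ωy=+77.99

Key-timestep trajectory:
   step    t(s)  obj.x    obj.z    obj.vx   obj.vz 
     70  0.1639   +0.113  +0.033  +0.797  -0.261
    140  0.3279   +0.309  -0.031  +1.594  -0.521
    210  0.4918   +0.636  -0.137  +2.391  -0.782


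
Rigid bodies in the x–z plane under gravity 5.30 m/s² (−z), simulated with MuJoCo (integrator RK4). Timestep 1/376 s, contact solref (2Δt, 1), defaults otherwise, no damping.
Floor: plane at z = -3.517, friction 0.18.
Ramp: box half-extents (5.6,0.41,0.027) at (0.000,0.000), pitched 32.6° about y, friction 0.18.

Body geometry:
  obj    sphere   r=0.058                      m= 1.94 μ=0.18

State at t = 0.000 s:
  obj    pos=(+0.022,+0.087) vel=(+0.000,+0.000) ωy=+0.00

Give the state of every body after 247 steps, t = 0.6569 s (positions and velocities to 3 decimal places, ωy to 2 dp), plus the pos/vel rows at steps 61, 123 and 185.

State at t = 0.6569 s:
  obj    pos=(+0.396,-0.152) vel=(+1.136,-0.729) ωy=+22.69

Key-timestep trajectory:
   step    t(s)  obj.x    obj.z    obj.vx   obj.vz 
     61  0.1622   +0.045  +0.072  +0.282  -0.178
    123  0.3271   +0.115  +0.028  +0.567  -0.360
    185  0.4920   +0.232  -0.047  +0.853  -0.541


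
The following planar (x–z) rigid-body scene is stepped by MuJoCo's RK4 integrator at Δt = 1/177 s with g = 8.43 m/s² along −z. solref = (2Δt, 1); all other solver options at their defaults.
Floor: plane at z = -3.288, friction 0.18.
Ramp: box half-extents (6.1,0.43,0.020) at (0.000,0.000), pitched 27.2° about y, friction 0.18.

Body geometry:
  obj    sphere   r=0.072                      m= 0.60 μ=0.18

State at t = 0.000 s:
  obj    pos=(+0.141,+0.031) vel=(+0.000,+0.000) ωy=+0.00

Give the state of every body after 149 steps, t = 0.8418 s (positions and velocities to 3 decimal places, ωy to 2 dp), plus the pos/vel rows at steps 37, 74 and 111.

State at t = 0.8418 s:
  obj    pos=(+1.009,-0.415) vel=(+2.061,-1.059) ωy=+32.17

Key-timestep trajectory:
   step    t(s)  obj.x    obj.z    obj.vx   obj.vz 
     37  0.2090   +0.195  +0.003  +0.512  -0.263
     74  0.4181   +0.355  -0.079  +1.024  -0.526
    111  0.6271   +0.623  -0.217  +1.535  -0.789


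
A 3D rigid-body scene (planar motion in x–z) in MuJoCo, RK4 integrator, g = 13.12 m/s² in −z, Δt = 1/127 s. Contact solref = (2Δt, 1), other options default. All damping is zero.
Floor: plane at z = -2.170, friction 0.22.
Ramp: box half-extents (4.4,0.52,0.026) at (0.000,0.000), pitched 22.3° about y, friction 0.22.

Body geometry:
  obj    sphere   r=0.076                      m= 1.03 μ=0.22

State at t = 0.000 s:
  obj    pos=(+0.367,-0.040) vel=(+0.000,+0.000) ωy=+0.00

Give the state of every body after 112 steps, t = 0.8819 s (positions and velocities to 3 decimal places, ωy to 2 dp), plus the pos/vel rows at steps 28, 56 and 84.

State at t = 0.8819 s:
  obj    pos=(+1.647,-0.565) vel=(+2.902,-1.190) ωy=+41.25

Key-timestep trajectory:
   step    t(s)  obj.x    obj.z    obj.vx   obj.vz 
     28  0.2205   +0.447  -0.073  +0.726  -0.298
     56  0.4409   +0.687  -0.171  +1.451  -0.595
     84  0.6614   +1.087  -0.335  +2.176  -0.893


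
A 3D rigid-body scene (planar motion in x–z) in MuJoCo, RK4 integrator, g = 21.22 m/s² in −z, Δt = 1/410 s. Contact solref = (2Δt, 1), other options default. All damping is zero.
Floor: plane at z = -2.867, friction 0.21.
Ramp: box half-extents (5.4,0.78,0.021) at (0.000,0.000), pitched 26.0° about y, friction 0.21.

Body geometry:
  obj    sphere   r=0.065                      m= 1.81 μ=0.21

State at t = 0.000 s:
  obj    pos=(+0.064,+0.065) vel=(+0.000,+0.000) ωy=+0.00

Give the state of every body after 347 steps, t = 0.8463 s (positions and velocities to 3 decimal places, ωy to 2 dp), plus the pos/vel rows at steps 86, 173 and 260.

State at t = 0.8463 s:
  obj    pos=(+2.203,-0.979) vel=(+5.055,-2.465) ωy=+86.50

Key-timestep trajectory:
   step    t(s)  obj.x    obj.z    obj.vx   obj.vz 
     86  0.2098   +0.195  +0.000  +1.253  -0.611
    173  0.4220   +0.596  -0.195  +2.520  -1.229
    260  0.6341   +1.265  -0.521  +3.787  -1.847


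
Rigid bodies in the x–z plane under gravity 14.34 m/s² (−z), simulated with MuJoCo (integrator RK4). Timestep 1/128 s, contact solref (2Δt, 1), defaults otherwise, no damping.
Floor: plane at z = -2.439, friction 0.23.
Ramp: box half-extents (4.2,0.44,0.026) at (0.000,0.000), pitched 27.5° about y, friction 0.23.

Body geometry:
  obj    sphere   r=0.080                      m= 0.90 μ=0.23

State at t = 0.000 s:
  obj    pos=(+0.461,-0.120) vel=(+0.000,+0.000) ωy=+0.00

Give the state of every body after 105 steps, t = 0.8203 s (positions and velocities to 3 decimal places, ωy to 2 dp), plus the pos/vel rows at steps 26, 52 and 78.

State at t = 0.8203 s:
  obj    pos=(+1.873,-0.855) vel=(+3.442,-1.792) ωy=+48.47

Key-timestep trajectory:
   step    t(s)  obj.x    obj.z    obj.vx   obj.vz 
     26  0.2031   +0.548  -0.166  +0.852  -0.444
     52  0.4062   +0.807  -0.301  +1.705  -0.887
     78  0.6094   +1.240  -0.526  +2.557  -1.331


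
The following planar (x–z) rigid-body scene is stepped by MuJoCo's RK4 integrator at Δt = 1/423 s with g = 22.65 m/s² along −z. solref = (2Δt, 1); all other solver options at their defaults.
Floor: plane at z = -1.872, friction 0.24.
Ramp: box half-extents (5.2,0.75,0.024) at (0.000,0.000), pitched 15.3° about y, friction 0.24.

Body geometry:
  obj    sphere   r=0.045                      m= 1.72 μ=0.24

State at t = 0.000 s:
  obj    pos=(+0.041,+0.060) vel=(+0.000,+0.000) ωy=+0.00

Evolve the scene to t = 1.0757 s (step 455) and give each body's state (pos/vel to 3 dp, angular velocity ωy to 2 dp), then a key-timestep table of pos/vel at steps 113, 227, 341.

State at t = 1.0757 s:
  obj    pos=(+2.423,-0.591) vel=(+4.429,-1.212) ωy=+102.04

Key-timestep trajectory:
   step    t(s)  obj.x    obj.z    obj.vx   obj.vz 
    113  0.2671   +0.188  +0.020  +1.100  -0.301
    227  0.5366   +0.634  -0.102  +2.210  -0.605
    341  0.8061   +1.379  -0.306  +3.320  -0.908


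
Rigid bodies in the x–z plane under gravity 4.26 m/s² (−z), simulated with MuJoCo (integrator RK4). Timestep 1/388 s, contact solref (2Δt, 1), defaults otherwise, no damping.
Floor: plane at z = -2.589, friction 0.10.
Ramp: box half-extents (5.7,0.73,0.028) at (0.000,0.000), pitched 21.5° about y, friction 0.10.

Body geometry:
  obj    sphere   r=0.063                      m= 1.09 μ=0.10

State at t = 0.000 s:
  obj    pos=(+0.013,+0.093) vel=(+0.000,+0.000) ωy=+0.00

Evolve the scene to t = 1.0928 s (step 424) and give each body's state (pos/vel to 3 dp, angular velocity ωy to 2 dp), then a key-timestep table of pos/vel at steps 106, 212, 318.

State at t = 1.0928 s:
  obj    pos=(+0.660,-0.162) vel=(+1.186,-0.463) ωy=+17.20

Key-timestep trajectory:
   step    t(s)  obj.x    obj.z    obj.vx   obj.vz 
    106  0.2732   +0.053  +0.077  +0.296  -0.117
    212  0.5464   +0.175  +0.029  +0.592  -0.236
    318  0.8196   +0.377  -0.051  +0.888  -0.352


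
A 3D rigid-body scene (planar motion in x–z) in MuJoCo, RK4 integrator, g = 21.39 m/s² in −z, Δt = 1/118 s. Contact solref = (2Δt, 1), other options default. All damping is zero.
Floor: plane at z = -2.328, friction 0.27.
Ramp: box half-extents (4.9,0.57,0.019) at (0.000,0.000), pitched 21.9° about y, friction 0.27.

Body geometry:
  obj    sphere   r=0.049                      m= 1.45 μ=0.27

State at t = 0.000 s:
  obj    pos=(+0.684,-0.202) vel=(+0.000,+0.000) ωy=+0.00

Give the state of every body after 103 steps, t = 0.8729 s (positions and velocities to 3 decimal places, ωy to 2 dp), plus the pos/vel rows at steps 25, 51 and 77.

State at t = 0.8729 s:
  obj    pos=(+2.699,-1.012) vel=(+4.615,-1.855) ωy=+101.49

Key-timestep trajectory:
   step    t(s)  obj.x    obj.z    obj.vx   obj.vz 
     25  0.2119   +0.803  -0.249  +1.120  -0.450
     51  0.4322   +1.178  -0.400  +2.285  -0.919
     77  0.6525   +1.810  -0.654  +3.450  -1.387


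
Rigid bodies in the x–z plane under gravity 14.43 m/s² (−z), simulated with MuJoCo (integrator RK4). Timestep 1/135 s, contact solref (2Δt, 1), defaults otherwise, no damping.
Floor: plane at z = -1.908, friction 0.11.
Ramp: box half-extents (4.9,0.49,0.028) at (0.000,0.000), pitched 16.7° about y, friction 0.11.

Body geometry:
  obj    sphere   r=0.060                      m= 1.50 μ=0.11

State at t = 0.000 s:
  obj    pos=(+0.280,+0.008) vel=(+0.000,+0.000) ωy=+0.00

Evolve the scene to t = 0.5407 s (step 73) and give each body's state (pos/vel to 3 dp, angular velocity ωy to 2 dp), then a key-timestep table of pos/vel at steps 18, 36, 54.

State at t = 0.5407 s:
  obj    pos=(+0.695,-0.117) vel=(+1.534,-0.460) ωy=+26.67

Key-timestep trajectory:
   step    t(s)  obj.x    obj.z    obj.vx   obj.vz 
     18  0.1333   +0.305  +0.000  +0.379  -0.113
     36  0.2667   +0.381  -0.022  +0.757  -0.227
     54  0.4000   +0.507  -0.060  +1.135  -0.341


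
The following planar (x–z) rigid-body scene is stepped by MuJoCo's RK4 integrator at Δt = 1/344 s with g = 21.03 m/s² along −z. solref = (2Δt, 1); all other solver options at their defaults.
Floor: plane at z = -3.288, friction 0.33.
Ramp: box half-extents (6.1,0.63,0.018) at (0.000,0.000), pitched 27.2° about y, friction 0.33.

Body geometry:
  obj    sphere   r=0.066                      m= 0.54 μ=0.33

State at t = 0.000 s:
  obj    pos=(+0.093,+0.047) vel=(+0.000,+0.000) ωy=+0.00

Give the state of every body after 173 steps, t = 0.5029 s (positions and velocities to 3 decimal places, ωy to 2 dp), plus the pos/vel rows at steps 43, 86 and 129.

State at t = 0.5029 s:
  obj    pos=(+0.865,-0.350) vel=(+3.071,-1.578) ωy=+52.31

Key-timestep trajectory:
   step    t(s)  obj.x    obj.z    obj.vx   obj.vz 
     43  0.1250   +0.141  +0.022  +0.764  -0.392
     86  0.2500   +0.284  -0.051  +1.527  -0.785
    129  0.3750   +0.522  -0.174  +2.290  -1.177


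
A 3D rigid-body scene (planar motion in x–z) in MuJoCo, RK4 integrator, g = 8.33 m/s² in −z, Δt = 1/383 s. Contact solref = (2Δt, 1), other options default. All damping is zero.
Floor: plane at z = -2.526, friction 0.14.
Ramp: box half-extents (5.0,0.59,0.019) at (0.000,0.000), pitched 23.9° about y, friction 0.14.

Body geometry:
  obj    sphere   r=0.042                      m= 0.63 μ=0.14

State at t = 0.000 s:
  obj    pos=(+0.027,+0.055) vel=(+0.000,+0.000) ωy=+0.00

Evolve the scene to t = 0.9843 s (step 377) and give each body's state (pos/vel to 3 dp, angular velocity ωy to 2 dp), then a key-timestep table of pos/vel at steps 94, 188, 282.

State at t = 0.9843 s:
  obj    pos=(+1.095,-0.418) vel=(+2.169,-0.961) ωy=+56.49

Key-timestep trajectory:
   step    t(s)  obj.x    obj.z    obj.vx   obj.vz 
     94  0.2454   +0.093  +0.025  +0.541  -0.240
    188  0.4909   +0.293  -0.063  +1.082  -0.479
    282  0.7363   +0.624  -0.210  +1.623  -0.719


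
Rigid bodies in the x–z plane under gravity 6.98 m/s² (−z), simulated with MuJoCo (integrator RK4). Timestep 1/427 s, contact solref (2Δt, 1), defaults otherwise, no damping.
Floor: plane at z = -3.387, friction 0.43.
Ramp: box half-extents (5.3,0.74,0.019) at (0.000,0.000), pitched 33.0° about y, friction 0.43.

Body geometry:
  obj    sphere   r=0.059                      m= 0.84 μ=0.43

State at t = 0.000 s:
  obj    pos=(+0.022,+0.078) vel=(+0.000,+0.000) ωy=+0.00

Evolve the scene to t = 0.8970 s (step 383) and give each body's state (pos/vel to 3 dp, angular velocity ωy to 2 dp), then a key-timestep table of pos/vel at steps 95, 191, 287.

State at t = 0.8970 s:
  obj    pos=(+0.938,-0.516) vel=(+2.043,-1.327) ωy=+41.28

Key-timestep trajectory:
   step    t(s)  obj.x    obj.z    obj.vx   obj.vz 
     95  0.2225   +0.079  +0.042  +0.507  -0.329
    191  0.4473   +0.250  -0.069  +1.019  -0.662
    287  0.6721   +0.537  -0.256  +1.531  -0.994


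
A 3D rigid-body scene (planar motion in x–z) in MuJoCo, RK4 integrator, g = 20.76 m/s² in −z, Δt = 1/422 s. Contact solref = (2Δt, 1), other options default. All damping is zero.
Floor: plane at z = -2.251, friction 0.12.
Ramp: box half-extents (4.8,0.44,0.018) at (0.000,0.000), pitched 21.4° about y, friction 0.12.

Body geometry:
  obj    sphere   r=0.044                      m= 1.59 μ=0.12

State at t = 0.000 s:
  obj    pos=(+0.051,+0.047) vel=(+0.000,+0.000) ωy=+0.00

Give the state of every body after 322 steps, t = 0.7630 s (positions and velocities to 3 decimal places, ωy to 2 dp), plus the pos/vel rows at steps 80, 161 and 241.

State at t = 0.7630 s:
  obj    pos=(+1.518,-0.528) vel=(+3.844,-1.506) ωy=+93.81

Key-timestep trajectory:
   step    t(s)  obj.x    obj.z    obj.vx   obj.vz 
     80  0.1896   +0.142  +0.011  +0.955  -0.374
    161  0.3815   +0.418  -0.097  +1.922  -0.753
    241  0.5711   +0.873  -0.275  +2.877  -1.128


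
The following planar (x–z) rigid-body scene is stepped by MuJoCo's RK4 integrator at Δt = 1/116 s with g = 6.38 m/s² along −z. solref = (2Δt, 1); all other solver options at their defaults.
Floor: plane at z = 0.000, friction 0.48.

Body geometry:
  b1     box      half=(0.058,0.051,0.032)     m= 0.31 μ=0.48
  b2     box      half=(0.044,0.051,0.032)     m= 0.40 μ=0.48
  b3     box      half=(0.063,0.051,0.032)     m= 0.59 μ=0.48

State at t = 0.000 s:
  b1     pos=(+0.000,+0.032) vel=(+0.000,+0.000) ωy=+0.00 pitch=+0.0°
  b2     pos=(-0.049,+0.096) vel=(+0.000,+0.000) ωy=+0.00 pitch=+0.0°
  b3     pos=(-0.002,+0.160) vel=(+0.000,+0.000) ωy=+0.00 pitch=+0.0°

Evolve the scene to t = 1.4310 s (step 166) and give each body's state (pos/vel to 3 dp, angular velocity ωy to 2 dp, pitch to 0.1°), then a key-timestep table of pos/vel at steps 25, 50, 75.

State at t = 1.4310 s:
  b1     pos=(+0.000,+0.032) vel=(+0.000,+0.000) ωy=+0.00 pitch=+0.0°
  b2     pos=(-0.049,+0.096) vel=(+0.000,+0.000) ωy=+0.00 pitch=+0.0°
  b3     pos=(+0.147,+0.032) vel=(+0.000,+0.000) ωy=+0.00 pitch=+180.0°

Key-timestep trajectory:
   step    t(s)  b1.x    b1.z    b1.vx   b1.vz   b2.x    b2.z    b2.vx   b2.vz   b3.x    b3.z    b3.vx   b3.vz 
     25  0.2155   +0.000  +0.032  +0.000  +0.000   -0.049  +0.096  -0.001  +0.000   +0.005  +0.159  +0.079  -0.025
     50  0.4310   +0.000  +0.032  +0.000  +0.000   -0.049  +0.096  -0.001  +0.000   +0.042  +0.132  +0.305  -0.026
     75  0.6466   +0.000  +0.032  +0.000  +0.000   -0.049  +0.096  +0.000  +0.000   +0.122  +0.084  +0.405  -0.674


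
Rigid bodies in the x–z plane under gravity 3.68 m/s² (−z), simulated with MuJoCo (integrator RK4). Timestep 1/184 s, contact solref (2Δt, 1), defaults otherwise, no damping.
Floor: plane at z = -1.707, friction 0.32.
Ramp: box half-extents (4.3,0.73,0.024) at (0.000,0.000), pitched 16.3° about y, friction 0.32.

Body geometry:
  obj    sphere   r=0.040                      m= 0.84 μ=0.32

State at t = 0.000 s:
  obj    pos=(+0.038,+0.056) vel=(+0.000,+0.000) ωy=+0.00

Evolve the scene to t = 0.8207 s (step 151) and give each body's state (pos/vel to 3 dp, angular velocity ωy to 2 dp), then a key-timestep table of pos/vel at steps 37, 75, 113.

State at t = 0.8207 s:
  obj    pos=(+0.276,-0.014) vel=(+0.581,-0.170) ωy=+15.13

Key-timestep trajectory:
   step    t(s)  obj.x    obj.z    obj.vx   obj.vz 
     37  0.2011   +0.052  +0.051  +0.142  -0.042
     75  0.4076   +0.097  +0.038  +0.289  -0.084
    113  0.6141   +0.171  +0.017  +0.435  -0.127


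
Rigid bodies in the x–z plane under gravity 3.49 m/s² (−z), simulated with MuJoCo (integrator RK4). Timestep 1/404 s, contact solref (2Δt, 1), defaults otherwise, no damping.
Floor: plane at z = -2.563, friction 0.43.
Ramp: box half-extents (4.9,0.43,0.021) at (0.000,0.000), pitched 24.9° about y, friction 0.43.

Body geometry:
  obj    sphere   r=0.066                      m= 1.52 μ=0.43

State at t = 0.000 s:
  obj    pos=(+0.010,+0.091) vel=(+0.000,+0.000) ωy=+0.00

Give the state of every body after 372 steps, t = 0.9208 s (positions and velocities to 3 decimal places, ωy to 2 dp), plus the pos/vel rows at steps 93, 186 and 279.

State at t = 0.9208 s:
  obj    pos=(+0.414,-0.096) vel=(+0.877,-0.407) ωy=+14.64

Key-timestep trajectory:
   step    t(s)  obj.x    obj.z    obj.vx   obj.vz 
     93  0.2302   +0.035  +0.080  +0.219  -0.102
    186  0.4604   +0.111  +0.044  +0.438  -0.203
    279  0.6906   +0.237  -0.014  +0.657  -0.305


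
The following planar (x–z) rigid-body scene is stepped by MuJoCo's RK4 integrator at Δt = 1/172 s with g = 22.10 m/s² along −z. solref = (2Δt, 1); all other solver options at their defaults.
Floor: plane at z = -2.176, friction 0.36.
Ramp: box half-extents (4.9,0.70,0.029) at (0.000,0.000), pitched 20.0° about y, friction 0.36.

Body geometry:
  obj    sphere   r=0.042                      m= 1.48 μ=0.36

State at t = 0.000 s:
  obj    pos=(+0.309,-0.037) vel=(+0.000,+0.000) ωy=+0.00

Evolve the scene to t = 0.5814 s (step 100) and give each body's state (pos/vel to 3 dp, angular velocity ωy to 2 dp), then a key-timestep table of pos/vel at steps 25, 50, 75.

State at t = 0.5814 s:
  obj    pos=(+1.167,-0.349) vel=(+2.950,-1.074) ωy=+74.72

Key-timestep trajectory:
   step    t(s)  obj.x    obj.z    obj.vx   obj.vz 
     25  0.1453   +0.363  -0.056  +0.738  -0.268
     50  0.2907   +0.523  -0.115  +1.475  -0.537
     75  0.4360   +0.791  -0.213  +2.212  -0.805


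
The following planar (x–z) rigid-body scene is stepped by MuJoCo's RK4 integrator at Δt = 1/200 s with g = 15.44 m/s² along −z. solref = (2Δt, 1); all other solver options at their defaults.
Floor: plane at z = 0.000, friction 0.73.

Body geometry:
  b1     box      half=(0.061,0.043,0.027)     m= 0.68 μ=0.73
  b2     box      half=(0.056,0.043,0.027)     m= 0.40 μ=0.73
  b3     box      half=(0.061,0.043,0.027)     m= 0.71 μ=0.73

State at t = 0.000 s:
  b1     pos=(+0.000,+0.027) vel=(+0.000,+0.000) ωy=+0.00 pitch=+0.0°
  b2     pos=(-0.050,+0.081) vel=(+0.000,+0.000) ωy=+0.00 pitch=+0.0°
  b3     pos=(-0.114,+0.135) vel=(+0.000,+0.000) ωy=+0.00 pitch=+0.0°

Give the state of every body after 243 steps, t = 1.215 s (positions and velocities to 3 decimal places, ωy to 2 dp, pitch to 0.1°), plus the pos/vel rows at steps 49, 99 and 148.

State at t = 1.215 s:
  b1     pos=(+0.000,+0.027) vel=(+0.000,+0.000) ωy=+0.00 pitch=+0.0°
  b2     pos=(-0.099,+0.056) vel=(+0.000,+0.000) ωy=+0.00 pitch=-90.0°
  b3     pos=(-0.209,+0.061) vel=(+0.000,+0.000) ωy=+0.00 pitch=-90.0°

Key-timestep trajectory:
   step    t(s)  b1.x    b1.z    b1.vx   b1.vz   b2.x    b2.z    b2.vx   b2.vz   b3.x    b3.z    b3.vx   b3.vz 
     49  0.2450   +0.000  +0.027  +0.000  +0.000   -0.096  +0.057  -0.138  -0.039   -0.176  +0.066  -0.164  +0.017
     99  0.4950   +0.000  +0.027  +0.000  +0.000   -0.099  +0.056  +0.000  +0.000   -0.221  +0.065  -0.029  +0.007
    148  0.7400   +0.000  +0.027  +0.000  +0.000   -0.099  +0.056  +0.000  +0.000   -0.212  +0.061  -0.077  +0.055


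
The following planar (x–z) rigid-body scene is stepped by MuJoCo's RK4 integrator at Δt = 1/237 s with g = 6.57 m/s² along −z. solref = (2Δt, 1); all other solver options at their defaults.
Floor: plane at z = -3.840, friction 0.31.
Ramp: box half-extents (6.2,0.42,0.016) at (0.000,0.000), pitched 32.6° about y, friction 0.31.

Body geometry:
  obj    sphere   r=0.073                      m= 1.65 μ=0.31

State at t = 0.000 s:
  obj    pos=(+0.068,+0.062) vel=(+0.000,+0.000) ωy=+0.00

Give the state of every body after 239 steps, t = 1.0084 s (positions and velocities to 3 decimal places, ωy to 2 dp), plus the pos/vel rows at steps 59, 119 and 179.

State at t = 1.0084 s:
  obj    pos=(+1.151,-0.631) vel=(+2.148,-1.374) ωy=+34.92

Key-timestep trajectory:
   step    t(s)  obj.x    obj.z    obj.vx   obj.vz 
     59  0.2489   +0.134  +0.020  +0.530  -0.339
    119  0.5021   +0.337  -0.110  +1.070  -0.684
    179  0.7553   +0.676  -0.326  +1.609  -1.029


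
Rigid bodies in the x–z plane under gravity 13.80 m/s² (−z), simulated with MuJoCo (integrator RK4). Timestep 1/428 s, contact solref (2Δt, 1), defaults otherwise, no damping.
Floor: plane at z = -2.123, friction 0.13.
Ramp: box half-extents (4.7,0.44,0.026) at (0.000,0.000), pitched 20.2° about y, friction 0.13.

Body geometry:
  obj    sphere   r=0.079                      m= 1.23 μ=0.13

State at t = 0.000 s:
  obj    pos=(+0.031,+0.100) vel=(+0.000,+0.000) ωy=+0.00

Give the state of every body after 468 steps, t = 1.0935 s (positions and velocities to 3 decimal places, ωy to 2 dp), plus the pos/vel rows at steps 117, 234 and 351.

State at t = 1.0935 s:
  obj    pos=(+1.941,-0.602) vel=(+3.493,-1.285) ωy=+47.11

Key-timestep trajectory:
   step    t(s)  obj.x    obj.z    obj.vx   obj.vz 
    117  0.2734   +0.151  +0.056  +0.873  -0.321
    234  0.5467   +0.509  -0.075  +1.747  -0.643
    351  0.8201   +1.105  -0.295  +2.620  -0.964


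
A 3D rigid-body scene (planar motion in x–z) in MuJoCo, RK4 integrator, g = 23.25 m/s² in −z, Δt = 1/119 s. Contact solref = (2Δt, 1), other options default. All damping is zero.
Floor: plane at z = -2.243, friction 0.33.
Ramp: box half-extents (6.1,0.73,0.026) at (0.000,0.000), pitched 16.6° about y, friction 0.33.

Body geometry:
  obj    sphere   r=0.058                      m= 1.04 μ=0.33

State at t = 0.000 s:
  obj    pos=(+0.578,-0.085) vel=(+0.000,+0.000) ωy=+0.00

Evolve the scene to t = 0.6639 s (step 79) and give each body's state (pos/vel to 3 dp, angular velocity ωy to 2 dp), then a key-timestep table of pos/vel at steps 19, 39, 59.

State at t = 0.6639 s:
  obj    pos=(+1.580,-0.383) vel=(+3.018,-0.900) ωy=+54.29

Key-timestep trajectory:
   step    t(s)  obj.x    obj.z    obj.vx   obj.vz 
     19  0.1597   +0.636  -0.102  +0.726  -0.216
     39  0.3277   +0.822  -0.158  +1.490  -0.444
     59  0.4958   +1.137  -0.251  +2.254  -0.672


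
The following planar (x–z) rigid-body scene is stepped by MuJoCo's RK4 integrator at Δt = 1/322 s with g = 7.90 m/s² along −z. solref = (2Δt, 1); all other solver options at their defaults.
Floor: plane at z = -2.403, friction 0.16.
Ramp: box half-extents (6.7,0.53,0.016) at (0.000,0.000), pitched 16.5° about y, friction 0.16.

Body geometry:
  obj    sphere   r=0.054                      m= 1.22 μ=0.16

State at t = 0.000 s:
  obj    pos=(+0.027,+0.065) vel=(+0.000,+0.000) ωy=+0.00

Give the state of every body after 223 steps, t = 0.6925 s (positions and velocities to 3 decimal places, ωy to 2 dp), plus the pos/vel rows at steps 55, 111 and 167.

State at t = 0.6925 s:
  obj    pos=(+0.396,-0.044) vel=(+1.064,-0.315) ωy=+20.55

Key-timestep trajectory:
   step    t(s)  obj.x    obj.z    obj.vx   obj.vz 
     55  0.1708   +0.049  +0.058  +0.263  -0.078
    111  0.3447   +0.118  +0.038  +0.530  -0.157
    167  0.5186   +0.234  +0.004  +0.797  -0.236


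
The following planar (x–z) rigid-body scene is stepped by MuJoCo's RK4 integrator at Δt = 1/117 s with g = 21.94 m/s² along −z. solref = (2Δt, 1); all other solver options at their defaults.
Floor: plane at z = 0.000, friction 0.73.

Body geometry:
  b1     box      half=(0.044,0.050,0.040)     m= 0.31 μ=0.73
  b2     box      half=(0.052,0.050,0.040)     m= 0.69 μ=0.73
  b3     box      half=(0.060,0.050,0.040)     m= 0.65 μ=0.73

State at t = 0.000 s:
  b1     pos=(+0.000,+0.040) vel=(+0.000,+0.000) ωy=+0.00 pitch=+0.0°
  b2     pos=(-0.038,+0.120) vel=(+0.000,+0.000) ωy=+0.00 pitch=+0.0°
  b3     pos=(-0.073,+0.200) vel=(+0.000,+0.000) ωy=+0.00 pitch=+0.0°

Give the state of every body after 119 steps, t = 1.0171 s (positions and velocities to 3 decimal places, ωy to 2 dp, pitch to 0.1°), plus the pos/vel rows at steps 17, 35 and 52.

State at t = 1.0171 s:
  b1     pos=(+0.001,+0.040) vel=(+0.000,+0.000) ωy=+0.00 pitch=+0.0°
  b2     pos=(-0.092,+0.052) vel=(+0.000,+0.000) ωy=+0.00 pitch=-90.0°
  b3     pos=(-0.208,+0.060) vel=(+0.000,+0.000) ωy=+0.00 pitch=-90.0°

Key-timestep trajectory:
   step    t(s)  b1.x    b1.z    b1.vx   b1.vz   b2.x    b2.z    b2.vx   b2.vz   b3.x    b3.z    b3.vx   b3.vz 
     17  0.1453   +0.000  +0.040  +0.007  +0.001   -0.052  +0.119  -0.253  -0.048   -0.114  +0.181  -0.652  -0.435
     35  0.2991   +0.001  +0.040  +0.000  +0.000   -0.094  +0.047  +0.092  +0.163   -0.220  +0.063  -0.194  +0.222
     52  0.4444   +0.001  +0.040  +0.000  +0.000   -0.092  +0.052  +0.000  +0.000   -0.203  +0.060  +0.026  +0.082


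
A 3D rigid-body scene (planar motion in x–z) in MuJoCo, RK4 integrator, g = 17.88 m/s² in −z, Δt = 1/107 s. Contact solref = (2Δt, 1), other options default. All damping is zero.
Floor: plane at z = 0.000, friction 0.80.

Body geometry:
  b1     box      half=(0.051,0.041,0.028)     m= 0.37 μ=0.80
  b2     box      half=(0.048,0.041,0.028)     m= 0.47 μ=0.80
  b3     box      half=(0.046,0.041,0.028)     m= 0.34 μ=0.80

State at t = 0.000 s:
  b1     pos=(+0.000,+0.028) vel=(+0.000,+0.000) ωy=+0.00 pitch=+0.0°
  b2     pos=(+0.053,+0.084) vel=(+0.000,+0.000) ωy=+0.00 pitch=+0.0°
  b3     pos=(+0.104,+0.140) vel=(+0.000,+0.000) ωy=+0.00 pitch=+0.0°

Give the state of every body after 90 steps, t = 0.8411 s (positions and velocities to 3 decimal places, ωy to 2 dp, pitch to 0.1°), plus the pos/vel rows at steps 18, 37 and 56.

State at t = 0.8411 s:
  b1     pos=(+0.000,+0.028) vel=(+0.000,+0.000) ωy=+0.00 pitch=+0.0°
  b2     pos=(+0.093,+0.048) vel=(+0.000,+0.000) ωy=+0.00 pitch=+90.0°
  b3     pos=(+0.194,+0.046) vel=(+0.000,+0.000) ωy=+0.00 pitch=+90.0°

Key-timestep trajectory:
   step    t(s)  b1.x    b1.z    b1.vx   b1.vz   b2.x    b2.z    b2.vx   b2.vz   b3.x    b3.z    b3.vx   b3.vz 
     18  0.1682   +0.000  +0.028  -0.001  +0.001   +0.083  +0.051  +0.360  -0.766   +0.170  +0.044  +0.446  +0.050
     37  0.3458   +0.000  +0.028  +0.000  +0.000   +0.089  +0.048  -0.043  +0.060   +0.210  +0.052  -0.064  -0.013
     56  0.5234   +0.000  +0.028  +0.000  +0.000   +0.093  +0.048  +0.001  +0.002   +0.194  +0.046  +0.244  -0.130


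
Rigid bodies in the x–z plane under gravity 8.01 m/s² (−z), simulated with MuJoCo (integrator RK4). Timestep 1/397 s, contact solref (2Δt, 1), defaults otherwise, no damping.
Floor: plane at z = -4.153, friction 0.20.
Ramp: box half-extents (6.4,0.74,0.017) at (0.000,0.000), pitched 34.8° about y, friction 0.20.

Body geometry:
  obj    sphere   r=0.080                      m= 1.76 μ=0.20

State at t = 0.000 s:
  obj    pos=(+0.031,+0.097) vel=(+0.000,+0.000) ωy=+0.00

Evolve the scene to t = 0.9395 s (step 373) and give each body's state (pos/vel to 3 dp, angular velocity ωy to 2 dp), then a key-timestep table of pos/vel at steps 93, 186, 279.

State at t = 0.9395 s:
  obj    pos=(+1.215,-0.726) vel=(+2.519,-1.751) ωy=+38.34

Key-timestep trajectory:
   step    t(s)  obj.x    obj.z    obj.vx   obj.vz 
     93  0.2343   +0.105  +0.045  +0.629  -0.436
    186  0.4685   +0.325  -0.108  +1.256  -0.873
    279  0.7028   +0.693  -0.364  +1.884  -1.310


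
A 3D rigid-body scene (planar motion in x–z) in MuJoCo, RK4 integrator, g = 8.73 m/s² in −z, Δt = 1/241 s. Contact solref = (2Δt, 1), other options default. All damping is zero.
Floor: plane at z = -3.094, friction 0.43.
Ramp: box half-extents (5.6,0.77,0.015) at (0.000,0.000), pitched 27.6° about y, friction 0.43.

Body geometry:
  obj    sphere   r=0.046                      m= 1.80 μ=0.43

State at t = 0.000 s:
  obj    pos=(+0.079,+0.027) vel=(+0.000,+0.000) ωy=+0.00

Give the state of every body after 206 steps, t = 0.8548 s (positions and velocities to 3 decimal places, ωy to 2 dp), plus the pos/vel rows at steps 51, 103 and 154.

State at t = 0.8548 s:
  obj    pos=(+1.015,-0.462) vel=(+2.188,-1.144) ωy=+53.67

Key-timestep trajectory:
   step    t(s)  obj.x    obj.z    obj.vx   obj.vz 
     51  0.2116   +0.137  -0.003  +0.542  -0.283
    103  0.4274   +0.313  -0.095  +1.094  -0.572
    154  0.6390   +0.602  -0.246  +1.636  -0.855


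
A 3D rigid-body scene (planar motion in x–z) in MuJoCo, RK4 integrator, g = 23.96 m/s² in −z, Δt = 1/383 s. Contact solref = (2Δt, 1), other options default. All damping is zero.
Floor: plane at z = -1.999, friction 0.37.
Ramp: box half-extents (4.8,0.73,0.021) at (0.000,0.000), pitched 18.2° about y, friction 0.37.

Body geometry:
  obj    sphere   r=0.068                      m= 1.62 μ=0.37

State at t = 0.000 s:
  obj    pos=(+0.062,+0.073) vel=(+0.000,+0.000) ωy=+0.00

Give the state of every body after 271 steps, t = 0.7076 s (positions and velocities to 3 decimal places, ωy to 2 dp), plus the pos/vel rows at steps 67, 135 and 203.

State at t = 0.7076 s:
  obj    pos=(+1.333,-0.345) vel=(+3.593,-1.181) ωy=+55.61

Key-timestep trajectory:
   step    t(s)  obj.x    obj.z    obj.vx   obj.vz 
     67  0.1749   +0.140  +0.048  +0.888  -0.292
    135  0.3525   +0.378  -0.030  +1.790  -0.589
    203  0.5300   +0.775  -0.161  +2.692  -0.885


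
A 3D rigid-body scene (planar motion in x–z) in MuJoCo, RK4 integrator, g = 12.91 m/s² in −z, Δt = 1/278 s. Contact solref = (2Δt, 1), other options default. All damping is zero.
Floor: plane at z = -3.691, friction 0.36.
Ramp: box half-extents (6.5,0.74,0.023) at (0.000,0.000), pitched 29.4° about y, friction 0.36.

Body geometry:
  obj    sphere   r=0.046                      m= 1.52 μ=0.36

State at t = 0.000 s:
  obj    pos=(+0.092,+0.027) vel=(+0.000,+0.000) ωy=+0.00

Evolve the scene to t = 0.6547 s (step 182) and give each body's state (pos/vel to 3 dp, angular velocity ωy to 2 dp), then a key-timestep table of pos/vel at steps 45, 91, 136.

State at t = 0.6547 s:
  obj    pos=(+0.937,-0.449) vel=(+2.582,-1.455) ωy=+64.41

Key-timestep trajectory:
   step    t(s)  obj.x    obj.z    obj.vx   obj.vz 
     45  0.1619   +0.144  -0.002  +0.639  -0.360
     91  0.3273   +0.303  -0.092  +1.291  -0.727
    136  0.4892   +0.564  -0.239  +1.929  -1.087


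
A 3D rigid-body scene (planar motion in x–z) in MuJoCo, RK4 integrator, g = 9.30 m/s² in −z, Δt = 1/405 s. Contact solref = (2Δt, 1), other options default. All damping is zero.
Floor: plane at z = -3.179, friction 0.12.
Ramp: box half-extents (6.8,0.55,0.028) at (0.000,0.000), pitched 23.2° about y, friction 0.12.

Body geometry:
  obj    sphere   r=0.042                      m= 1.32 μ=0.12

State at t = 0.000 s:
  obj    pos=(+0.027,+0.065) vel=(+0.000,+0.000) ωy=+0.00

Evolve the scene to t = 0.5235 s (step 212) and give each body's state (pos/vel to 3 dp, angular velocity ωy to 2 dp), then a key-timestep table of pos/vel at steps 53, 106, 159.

State at t = 0.5235 s:
  obj    pos=(+0.360,-0.078) vel=(+1.269,-0.550) ωy=+31.84

Key-timestep trajectory:
   step    t(s)  obj.x    obj.z    obj.vx   obj.vz 
     53  0.1309   +0.048  +0.056  +0.319  -0.134
    106  0.2617   +0.110  +0.029  +0.636  -0.273
    159  0.3926   +0.214  -0.016  +0.954  -0.405


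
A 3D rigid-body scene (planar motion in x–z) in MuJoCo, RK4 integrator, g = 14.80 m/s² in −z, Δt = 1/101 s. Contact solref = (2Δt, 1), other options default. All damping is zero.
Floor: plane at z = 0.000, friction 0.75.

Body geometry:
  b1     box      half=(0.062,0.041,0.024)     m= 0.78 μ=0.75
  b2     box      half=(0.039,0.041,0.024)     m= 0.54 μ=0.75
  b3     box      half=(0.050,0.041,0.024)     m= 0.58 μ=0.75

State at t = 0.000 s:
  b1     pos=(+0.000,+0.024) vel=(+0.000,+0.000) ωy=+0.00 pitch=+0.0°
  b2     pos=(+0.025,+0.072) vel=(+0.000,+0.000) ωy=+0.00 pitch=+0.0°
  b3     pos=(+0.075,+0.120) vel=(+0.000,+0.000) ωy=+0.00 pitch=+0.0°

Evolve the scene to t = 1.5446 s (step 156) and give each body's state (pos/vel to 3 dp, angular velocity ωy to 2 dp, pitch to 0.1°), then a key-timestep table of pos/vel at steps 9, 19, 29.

State at t = 1.5446 s:
  b1     pos=(+0.000,+0.024) vel=(+0.000,+0.000) ωy=+0.00 pitch=+0.0°
  b2     pos=(+0.025,+0.072) vel=(+0.000,+0.000) ωy=+0.00 pitch=+0.0°
  b3     pos=(+0.094,+0.050) vel=(+0.000,+0.000) ωy=+0.00 pitch=+90.0°

Key-timestep trajectory:
   step    t(s)  b1.x    b1.z    b1.vx   b1.vz   b2.x    b2.z    b2.vx   b2.vz   b3.x    b3.z    b3.vx   b3.vz 
      9  0.0891   +0.000  +0.024  +0.000  +0.003   +0.025  +0.072  -0.001  +0.004   +0.084  +0.113  +0.197  -0.209
     19  0.1881   +0.000  +0.024  +0.000  +0.000   +0.025  +0.072  +0.000  +0.000   +0.104  +0.045  +0.025  -0.294
     29  0.2871   +0.000  +0.024  +0.000  +0.000   +0.025  +0.072  +0.000  +0.000   +0.094  +0.050  -0.006  +0.010


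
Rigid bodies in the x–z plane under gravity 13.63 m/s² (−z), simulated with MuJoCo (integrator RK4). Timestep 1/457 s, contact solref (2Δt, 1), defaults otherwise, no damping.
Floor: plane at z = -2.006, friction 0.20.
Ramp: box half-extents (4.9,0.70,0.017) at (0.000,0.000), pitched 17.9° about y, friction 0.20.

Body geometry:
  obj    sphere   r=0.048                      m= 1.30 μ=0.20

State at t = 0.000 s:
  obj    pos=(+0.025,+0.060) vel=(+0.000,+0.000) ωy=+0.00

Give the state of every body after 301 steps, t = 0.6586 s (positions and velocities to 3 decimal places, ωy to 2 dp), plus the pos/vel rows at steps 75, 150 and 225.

State at t = 0.6586 s:
  obj    pos=(+0.643,-0.139) vel=(+1.876,-0.606) ωy=+41.06

Key-timestep trajectory:
   step    t(s)  obj.x    obj.z    obj.vx   obj.vz 
     75  0.1641   +0.063  +0.048  +0.467  -0.151
    150  0.3282   +0.178  +0.011  +0.935  -0.302
    225  0.4923   +0.370  -0.051  +1.402  -0.453


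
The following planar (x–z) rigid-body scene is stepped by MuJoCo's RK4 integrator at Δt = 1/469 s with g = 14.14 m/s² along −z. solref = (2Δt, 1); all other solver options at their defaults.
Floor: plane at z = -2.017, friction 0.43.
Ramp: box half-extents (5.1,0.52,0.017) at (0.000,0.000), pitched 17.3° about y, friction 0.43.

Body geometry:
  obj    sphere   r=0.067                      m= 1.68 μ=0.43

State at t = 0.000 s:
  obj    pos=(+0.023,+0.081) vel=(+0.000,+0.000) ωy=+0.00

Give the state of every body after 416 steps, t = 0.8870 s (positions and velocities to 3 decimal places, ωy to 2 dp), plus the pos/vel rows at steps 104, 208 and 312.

State at t = 0.8870 s:
  obj    pos=(+1.151,-0.271) vel=(+2.544,-0.792) ωy=+39.76

Key-timestep trajectory:
   step    t(s)  obj.x    obj.z    obj.vx   obj.vz 
    104  0.2217   +0.093  +0.059  +0.636  -0.198
    208  0.4435   +0.305  -0.007  +1.272  -0.396
    312  0.6652   +0.658  -0.117  +1.908  -0.594


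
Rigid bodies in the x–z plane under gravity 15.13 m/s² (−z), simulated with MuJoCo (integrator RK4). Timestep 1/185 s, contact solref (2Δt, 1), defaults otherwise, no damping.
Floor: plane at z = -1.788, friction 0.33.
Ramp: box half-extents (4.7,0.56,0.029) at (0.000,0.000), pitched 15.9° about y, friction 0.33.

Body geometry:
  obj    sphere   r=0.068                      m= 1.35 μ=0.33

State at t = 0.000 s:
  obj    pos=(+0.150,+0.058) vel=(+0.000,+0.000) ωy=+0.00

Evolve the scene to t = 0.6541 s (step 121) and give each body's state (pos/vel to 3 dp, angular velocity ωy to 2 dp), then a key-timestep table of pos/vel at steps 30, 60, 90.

State at t = 0.6541 s:
  obj    pos=(+0.759,-0.115) vel=(+1.862,-0.531) ωy=+28.47

Key-timestep trajectory:
   step    t(s)  obj.x    obj.z    obj.vx   obj.vz 
     30  0.1622   +0.187  +0.047  +0.462  -0.132
     60  0.3243   +0.300  +0.015  +0.924  -0.263
     90  0.4865   +0.487  -0.038  +1.385  -0.395
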